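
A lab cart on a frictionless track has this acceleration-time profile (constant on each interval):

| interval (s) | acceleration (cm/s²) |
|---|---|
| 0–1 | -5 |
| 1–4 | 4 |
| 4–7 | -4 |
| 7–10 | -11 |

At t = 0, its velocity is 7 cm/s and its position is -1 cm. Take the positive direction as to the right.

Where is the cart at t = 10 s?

8 cm

On each constant-a segment, Δv = aΔt and Δx = v₀Δt + ½aΔt²; chain segment to segment.
0–1 s: v starts 7 cm/s; Δx = 7·1 + ½·-5·1² = 4.5 cm; v ends 2 cm/s.
1–4 s: v starts 2 cm/s; Δx = 2·3 + ½·4·3² = 24 cm; v ends 14 cm/s.
4–7 s: v starts 14 cm/s; Δx = 14·3 + ½·-4·3² = 24 cm; v ends 2 cm/s.
7–10 s: v starts 2 cm/s; Δx = 2·3 + ½·-11·3² = -43.5 cm; v ends -31 cm/s.
x(10) = -1 + Σ Δx = 8 cm.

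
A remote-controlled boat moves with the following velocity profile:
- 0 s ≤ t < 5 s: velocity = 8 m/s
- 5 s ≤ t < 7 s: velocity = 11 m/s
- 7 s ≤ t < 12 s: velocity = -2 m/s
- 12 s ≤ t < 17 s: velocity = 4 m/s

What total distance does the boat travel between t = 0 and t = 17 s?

Total distance travelled is ∫|v| dt — sum the magnitudes of each area piece.
0–5 s: |8| × 5 = 40 m
5–7 s: |11| × 2 = 22 m
7–12 s: |-2| × 5 = 10 m
12–17 s: |4| × 5 = 20 m
Total distance = 92 m

92 m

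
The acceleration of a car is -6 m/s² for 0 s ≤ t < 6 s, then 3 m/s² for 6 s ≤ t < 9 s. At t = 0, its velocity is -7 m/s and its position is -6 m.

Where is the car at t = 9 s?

-271.5 m

On each constant-a segment, Δv = aΔt and Δx = v₀Δt + ½aΔt²; chain segment to segment.
0–6 s: v starts -7 m/s; Δx = -7·6 + ½·-6·6² = -150 m; v ends -43 m/s.
6–9 s: v starts -43 m/s; Δx = -43·3 + ½·3·3² = -115.5 m; v ends -34 m/s.
x(9) = -6 + Σ Δx = -271.5 m.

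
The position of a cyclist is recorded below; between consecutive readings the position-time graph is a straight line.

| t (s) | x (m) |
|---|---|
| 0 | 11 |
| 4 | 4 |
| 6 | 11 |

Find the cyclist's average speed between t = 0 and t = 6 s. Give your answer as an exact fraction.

Average speed = (total path length)/(elapsed time); on a piecewise-linear x-t graph the path length is Σ|Δx|.
0–4 s: |Δx| = |4 − 11| = 7 m
4–6 s: |Δx| = |11 − 4| = 7 m
Total path = 14 m; average speed = 14/6 = 7/3 m/s.

7/3 m/s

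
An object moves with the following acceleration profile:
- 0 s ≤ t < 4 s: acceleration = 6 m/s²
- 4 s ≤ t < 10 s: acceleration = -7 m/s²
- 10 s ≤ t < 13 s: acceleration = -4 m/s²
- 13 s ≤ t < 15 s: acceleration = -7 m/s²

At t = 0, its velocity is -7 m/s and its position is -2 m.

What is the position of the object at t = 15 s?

-187 m

On each constant-a segment, Δv = aΔt and Δx = v₀Δt + ½aΔt²; chain segment to segment.
0–4 s: v starts -7 m/s; Δx = -7·4 + ½·6·4² = 20 m; v ends 17 m/s.
4–10 s: v starts 17 m/s; Δx = 17·6 + ½·-7·6² = -24 m; v ends -25 m/s.
10–13 s: v starts -25 m/s; Δx = -25·3 + ½·-4·3² = -93 m; v ends -37 m/s.
13–15 s: v starts -37 m/s; Δx = -37·2 + ½·-7·2² = -88 m; v ends -51 m/s.
x(15) = -2 + Σ Δx = -187 m.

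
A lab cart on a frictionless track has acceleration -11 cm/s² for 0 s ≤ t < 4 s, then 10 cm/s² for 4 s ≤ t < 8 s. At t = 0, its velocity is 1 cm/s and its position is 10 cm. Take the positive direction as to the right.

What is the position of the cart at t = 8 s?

-166 cm

On each constant-a segment, Δv = aΔt and Δx = v₀Δt + ½aΔt²; chain segment to segment.
0–4 s: v starts 1 cm/s; Δx = 1·4 + ½·-11·4² = -84 cm; v ends -43 cm/s.
4–8 s: v starts -43 cm/s; Δx = -43·4 + ½·10·4² = -92 cm; v ends -3 cm/s.
x(8) = 10 + Σ Δx = -166 cm.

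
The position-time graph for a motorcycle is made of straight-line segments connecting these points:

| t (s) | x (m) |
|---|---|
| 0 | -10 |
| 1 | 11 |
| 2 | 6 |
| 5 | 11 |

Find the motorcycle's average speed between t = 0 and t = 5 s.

6.2 m/s

Average speed = (total path length)/(elapsed time); on a piecewise-linear x-t graph the path length is Σ|Δx|.
0–1 s: |Δx| = |11 − -10| = 21 m
1–2 s: |Δx| = |6 − 11| = 5 m
2–5 s: |Δx| = |11 − 6| = 5 m
Total path = 31 m; average speed = 31/5 = 6.2 m/s.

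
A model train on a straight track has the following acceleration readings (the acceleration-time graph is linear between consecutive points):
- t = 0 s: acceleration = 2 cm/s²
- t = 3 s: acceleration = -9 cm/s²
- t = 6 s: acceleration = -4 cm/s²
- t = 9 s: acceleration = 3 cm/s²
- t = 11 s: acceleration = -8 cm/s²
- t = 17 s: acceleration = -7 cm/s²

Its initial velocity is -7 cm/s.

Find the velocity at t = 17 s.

Δv equals the area under the a-t graph; then v = v₀ + Δv.
0–3 s: ½(2 + -9)(3) = -10.5 cm/s
3–6 s: ½(-9 + -4)(3) = -19.5 cm/s
6–9 s: ½(-4 + 3)(3) = -1.5 cm/s
9–11 s: ½(3 + -8)(2) = -5 cm/s
11–17 s: ½(-8 + -7)(6) = -45 cm/s
Δv = -81.5 cm/s, so v(17) = -7 + (-81.5) = -88.5 cm/s.

-88.5 cm/s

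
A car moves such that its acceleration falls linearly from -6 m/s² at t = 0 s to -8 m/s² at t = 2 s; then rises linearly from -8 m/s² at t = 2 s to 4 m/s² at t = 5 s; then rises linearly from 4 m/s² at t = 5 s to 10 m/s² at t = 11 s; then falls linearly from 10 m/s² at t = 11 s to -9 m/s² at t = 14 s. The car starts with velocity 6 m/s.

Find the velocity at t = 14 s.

29.5 m/s

Δv equals the area under the a-t graph; then v = v₀ + Δv.
0–2 s: ½(-6 + -8)(2) = -14 m/s
2–5 s: ½(-8 + 4)(3) = -6 m/s
5–11 s: ½(4 + 10)(6) = 42 m/s
11–14 s: ½(10 + -9)(3) = 1.5 m/s
Δv = 23.5 m/s, so v(14) = 6 + (23.5) = 29.5 m/s.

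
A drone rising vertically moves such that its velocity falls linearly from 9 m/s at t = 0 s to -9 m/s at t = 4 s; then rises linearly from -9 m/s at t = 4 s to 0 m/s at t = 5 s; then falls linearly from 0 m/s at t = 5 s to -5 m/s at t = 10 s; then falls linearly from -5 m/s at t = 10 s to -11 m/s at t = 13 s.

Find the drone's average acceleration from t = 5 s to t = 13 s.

Average acceleration = Δv/Δt = (-11 − 0)/(13 − 5) = -1.375 m/s².

-1.375 m/s²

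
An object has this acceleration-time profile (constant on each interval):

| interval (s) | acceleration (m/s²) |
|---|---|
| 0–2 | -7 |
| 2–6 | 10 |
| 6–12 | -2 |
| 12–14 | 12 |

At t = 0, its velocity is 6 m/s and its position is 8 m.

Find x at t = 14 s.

On each constant-a segment, Δv = aΔt and Δx = v₀Δt + ½aΔt²; chain segment to segment.
0–2 s: v starts 6 m/s; Δx = 6·2 + ½·-7·2² = -2 m; v ends -8 m/s.
2–6 s: v starts -8 m/s; Δx = -8·4 + ½·10·4² = 48 m; v ends 32 m/s.
6–12 s: v starts 32 m/s; Δx = 32·6 + ½·-2·6² = 156 m; v ends 20 m/s.
12–14 s: v starts 20 m/s; Δx = 20·2 + ½·12·2² = 64 m; v ends 44 m/s.
x(14) = 8 + Σ Δx = 274 m.

274 m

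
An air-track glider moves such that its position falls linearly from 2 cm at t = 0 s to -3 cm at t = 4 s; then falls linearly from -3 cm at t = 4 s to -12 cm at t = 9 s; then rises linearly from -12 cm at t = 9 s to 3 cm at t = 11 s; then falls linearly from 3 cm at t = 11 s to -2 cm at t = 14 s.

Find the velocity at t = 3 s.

-1.25 cm/s

Velocity is the slope of the x-t graph on 0–4 s: (-3 − 2)/(4 − 0) = -1.25 cm/s.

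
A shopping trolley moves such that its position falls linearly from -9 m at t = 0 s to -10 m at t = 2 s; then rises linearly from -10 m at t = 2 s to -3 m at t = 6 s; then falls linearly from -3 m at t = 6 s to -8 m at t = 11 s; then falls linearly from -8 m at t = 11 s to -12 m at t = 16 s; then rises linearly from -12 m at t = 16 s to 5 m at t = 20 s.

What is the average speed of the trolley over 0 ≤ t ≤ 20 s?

1.7 m/s

Average speed = (total path length)/(elapsed time); on a piecewise-linear x-t graph the path length is Σ|Δx|.
0–2 s: |Δx| = |-10 − -9| = 1 m
2–6 s: |Δx| = |-3 − -10| = 7 m
6–11 s: |Δx| = |-8 − -3| = 5 m
11–16 s: |Δx| = |-12 − -8| = 4 m
16–20 s: |Δx| = |5 − -12| = 17 m
Total path = 34 m; average speed = 34/20 = 1.7 m/s.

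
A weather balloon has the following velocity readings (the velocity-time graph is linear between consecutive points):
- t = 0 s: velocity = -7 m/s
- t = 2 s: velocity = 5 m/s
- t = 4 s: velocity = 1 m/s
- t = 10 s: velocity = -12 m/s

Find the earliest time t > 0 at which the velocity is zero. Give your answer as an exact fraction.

v changes sign on 0–2 s (from -7 to 5); the graph is linear there, so v = 0 at t = 0 + (7)·(2 − 0)/(5 − -7) = 7/6 s.

t = 7/6 s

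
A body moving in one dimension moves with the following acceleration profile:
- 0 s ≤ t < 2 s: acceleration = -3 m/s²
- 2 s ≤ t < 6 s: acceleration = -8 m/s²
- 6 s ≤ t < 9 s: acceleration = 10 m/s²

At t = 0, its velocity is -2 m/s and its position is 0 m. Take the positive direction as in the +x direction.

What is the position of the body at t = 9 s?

-181 m

On each constant-a segment, Δv = aΔt and Δx = v₀Δt + ½aΔt²; chain segment to segment.
0–2 s: v starts -2 m/s; Δx = -2·2 + ½·-3·2² = -10 m; v ends -8 m/s.
2–6 s: v starts -8 m/s; Δx = -8·4 + ½·-8·4² = -96 m; v ends -40 m/s.
6–9 s: v starts -40 m/s; Δx = -40·3 + ½·10·3² = -75 m; v ends -10 m/s.
x(9) = 0 + Σ Δx = -181 m.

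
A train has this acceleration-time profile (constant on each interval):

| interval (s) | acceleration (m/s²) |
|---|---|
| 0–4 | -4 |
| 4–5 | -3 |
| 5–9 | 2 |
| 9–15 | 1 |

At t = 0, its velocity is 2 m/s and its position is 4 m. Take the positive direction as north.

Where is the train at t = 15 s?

-123.5 m

On each constant-a segment, Δv = aΔt and Δx = v₀Δt + ½aΔt²; chain segment to segment.
0–4 s: v starts 2 m/s; Δx = 2·4 + ½·-4·4² = -24 m; v ends -14 m/s.
4–5 s: v starts -14 m/s; Δx = -14·1 + ½·-3·1² = -15.5 m; v ends -17 m/s.
5–9 s: v starts -17 m/s; Δx = -17·4 + ½·2·4² = -52 m; v ends -9 m/s.
9–15 s: v starts -9 m/s; Δx = -9·6 + ½·1·6² = -36 m; v ends -3 m/s.
x(15) = 4 + Σ Δx = -123.5 m.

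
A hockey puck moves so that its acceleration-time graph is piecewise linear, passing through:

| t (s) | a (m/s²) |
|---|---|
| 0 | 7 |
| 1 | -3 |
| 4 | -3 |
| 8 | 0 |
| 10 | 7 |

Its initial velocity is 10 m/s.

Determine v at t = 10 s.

4 m/s

Δv equals the area under the a-t graph; then v = v₀ + Δv.
0–1 s: ½(7 + -3)(1) = 2 m/s
1–4 s: -3 × 3 = -9 m/s
4–8 s: ½(-3 + 0)(4) = -6 m/s
8–10 s: ½(0 + 7)(2) = 7 m/s
Δv = -6 m/s, so v(10) = 10 + (-6) = 4 m/s.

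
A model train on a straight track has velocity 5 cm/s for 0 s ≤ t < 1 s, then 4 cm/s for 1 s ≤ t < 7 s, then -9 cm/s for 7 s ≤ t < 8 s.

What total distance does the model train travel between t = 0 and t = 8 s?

38 cm

Total distance travelled is ∫|v| dt — sum the magnitudes of each area piece.
0–1 s: |5| × 1 = 5 cm
1–7 s: |4| × 6 = 24 cm
7–8 s: |-9| × 1 = 9 cm
Total distance = 38 cm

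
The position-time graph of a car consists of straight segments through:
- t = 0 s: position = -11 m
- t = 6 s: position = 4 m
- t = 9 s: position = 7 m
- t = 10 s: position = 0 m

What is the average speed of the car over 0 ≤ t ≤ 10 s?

2.5 m/s

Average speed = (total path length)/(elapsed time); on a piecewise-linear x-t graph the path length is Σ|Δx|.
0–6 s: |Δx| = |4 − -11| = 15 m
6–9 s: |Δx| = |7 − 4| = 3 m
9–10 s: |Δx| = |0 − 7| = 7 m
Total path = 25 m; average speed = 25/10 = 2.5 m/s.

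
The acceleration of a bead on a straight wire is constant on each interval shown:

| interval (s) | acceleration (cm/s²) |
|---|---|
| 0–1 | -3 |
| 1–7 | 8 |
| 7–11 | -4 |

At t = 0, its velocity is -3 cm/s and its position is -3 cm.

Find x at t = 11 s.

236.5 cm

On each constant-a segment, Δv = aΔt and Δx = v₀Δt + ½aΔt²; chain segment to segment.
0–1 s: v starts -3 cm/s; Δx = -3·1 + ½·-3·1² = -4.5 cm; v ends -6 cm/s.
1–7 s: v starts -6 cm/s; Δx = -6·6 + ½·8·6² = 108 cm; v ends 42 cm/s.
7–11 s: v starts 42 cm/s; Δx = 42·4 + ½·-4·4² = 136 cm; v ends 26 cm/s.
x(11) = -3 + Σ Δx = 236.5 cm.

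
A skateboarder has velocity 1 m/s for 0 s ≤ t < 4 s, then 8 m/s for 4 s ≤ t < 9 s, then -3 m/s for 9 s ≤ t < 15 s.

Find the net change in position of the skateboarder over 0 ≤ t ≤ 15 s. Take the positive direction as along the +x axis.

26 m

Net displacement equals the area under the velocity-time graph (areas below the axis count negative).
0–4 s: 1 × 4 = 4 m
4–9 s: 8 × 5 = 40 m
9–15 s: -3 × 6 = -18 m
Net displacement = 26 m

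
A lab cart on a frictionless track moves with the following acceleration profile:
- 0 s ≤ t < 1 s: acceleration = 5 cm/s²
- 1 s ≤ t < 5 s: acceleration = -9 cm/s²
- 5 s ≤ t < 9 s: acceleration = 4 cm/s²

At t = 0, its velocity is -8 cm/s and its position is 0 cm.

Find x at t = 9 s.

-213.5 cm

On each constant-a segment, Δv = aΔt and Δx = v₀Δt + ½aΔt²; chain segment to segment.
0–1 s: v starts -8 cm/s; Δx = -8·1 + ½·5·1² = -5.5 cm; v ends -3 cm/s.
1–5 s: v starts -3 cm/s; Δx = -3·4 + ½·-9·4² = -84 cm; v ends -39 cm/s.
5–9 s: v starts -39 cm/s; Δx = -39·4 + ½·4·4² = -124 cm; v ends -23 cm/s.
x(9) = 0 + Σ Δx = -213.5 cm.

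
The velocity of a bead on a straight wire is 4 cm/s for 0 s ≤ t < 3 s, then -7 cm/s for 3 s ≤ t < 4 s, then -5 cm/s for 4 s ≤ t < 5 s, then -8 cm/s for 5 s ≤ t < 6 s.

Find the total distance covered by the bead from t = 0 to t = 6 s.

Total distance travelled is ∫|v| dt — sum the magnitudes of each area piece.
0–3 s: |4| × 3 = 12 cm
3–4 s: |-7| × 1 = 7 cm
4–5 s: |-5| × 1 = 5 cm
5–6 s: |-8| × 1 = 8 cm
Total distance = 32 cm

32 cm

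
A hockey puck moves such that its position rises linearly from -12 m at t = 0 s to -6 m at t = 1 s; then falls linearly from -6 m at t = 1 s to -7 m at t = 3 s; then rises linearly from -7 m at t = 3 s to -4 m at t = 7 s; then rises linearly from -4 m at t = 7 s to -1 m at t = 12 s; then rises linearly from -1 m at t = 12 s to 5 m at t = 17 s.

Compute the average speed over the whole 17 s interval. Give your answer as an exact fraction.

Average speed = (total path length)/(elapsed time); on a piecewise-linear x-t graph the path length is Σ|Δx|.
0–1 s: |Δx| = |-6 − -12| = 6 m
1–3 s: |Δx| = |-7 − -6| = 1 m
3–7 s: |Δx| = |-4 − -7| = 3 m
7–12 s: |Δx| = |-1 − -4| = 3 m
12–17 s: |Δx| = |5 − -1| = 6 m
Total path = 19 m; average speed = 19/17 = 19/17 m/s.

19/17 m/s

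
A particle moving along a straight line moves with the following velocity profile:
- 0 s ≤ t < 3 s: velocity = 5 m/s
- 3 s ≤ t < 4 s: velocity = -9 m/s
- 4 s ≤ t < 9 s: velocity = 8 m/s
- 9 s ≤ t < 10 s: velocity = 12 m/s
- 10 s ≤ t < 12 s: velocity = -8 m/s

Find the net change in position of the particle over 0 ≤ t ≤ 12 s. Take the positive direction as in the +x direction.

42 m

Displacement is the signed area under the v-t curve.
0–3 s: 5 × 3 = 15 m
3–4 s: -9 × 1 = -9 m
4–9 s: 8 × 5 = 40 m
9–10 s: 12 × 1 = 12 m
10–12 s: -8 × 2 = -16 m
Net displacement = 42 m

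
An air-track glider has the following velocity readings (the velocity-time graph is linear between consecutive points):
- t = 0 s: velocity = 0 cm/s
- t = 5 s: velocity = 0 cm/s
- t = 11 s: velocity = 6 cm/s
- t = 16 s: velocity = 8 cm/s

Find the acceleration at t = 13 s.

Acceleration is the slope of the v-t graph on 11–16 s: (8 − 6)/(16 − 11) = 0.4 cm/s².

0.4 cm/s²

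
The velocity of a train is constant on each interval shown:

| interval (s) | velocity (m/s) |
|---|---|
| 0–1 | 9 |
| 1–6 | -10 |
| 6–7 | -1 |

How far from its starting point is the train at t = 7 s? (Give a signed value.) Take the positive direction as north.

Displacement is the signed area under the v-t curve.
0–1 s: 9 × 1 = 9 m
1–6 s: -10 × 5 = -50 m
6–7 s: -1 × 1 = -1 m
Net displacement = -42 m

-42 m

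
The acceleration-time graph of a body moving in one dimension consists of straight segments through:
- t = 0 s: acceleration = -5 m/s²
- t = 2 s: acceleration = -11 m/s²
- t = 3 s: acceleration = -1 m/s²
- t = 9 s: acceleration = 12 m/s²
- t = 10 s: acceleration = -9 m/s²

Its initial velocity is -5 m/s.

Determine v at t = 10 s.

Δv equals the area under the a-t graph; then v = v₀ + Δv.
0–2 s: ½(-5 + -11)(2) = -16 m/s
2–3 s: ½(-11 + -1)(1) = -6 m/s
3–9 s: ½(-1 + 12)(6) = 33 m/s
9–10 s: ½(12 + -9)(1) = 1.5 m/s
Δv = 12.5 m/s, so v(10) = -5 + (12.5) = 7.5 m/s.

7.5 m/s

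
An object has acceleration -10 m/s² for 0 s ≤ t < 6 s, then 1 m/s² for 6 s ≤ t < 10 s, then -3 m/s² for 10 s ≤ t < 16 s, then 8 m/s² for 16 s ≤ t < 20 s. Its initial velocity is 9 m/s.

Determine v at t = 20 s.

-33 m/s

Δv equals the area under the a-t graph; then v = v₀ + Δv.
0–6 s: -10 × 6 = -60 m/s
6–10 s: 1 × 4 = 4 m/s
10–16 s: -3 × 6 = -18 m/s
16–20 s: 8 × 4 = 32 m/s
Δv = -42 m/s, so v(20) = 9 + (-42) = -33 m/s.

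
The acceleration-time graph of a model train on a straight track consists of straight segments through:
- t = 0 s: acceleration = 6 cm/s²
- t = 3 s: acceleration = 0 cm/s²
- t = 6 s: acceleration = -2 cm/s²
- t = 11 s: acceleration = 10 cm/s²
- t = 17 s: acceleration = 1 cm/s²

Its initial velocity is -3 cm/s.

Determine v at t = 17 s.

Δv equals the area under the a-t graph; then v = v₀ + Δv.
0–3 s: ½(6 + 0)(3) = 9 cm/s
3–6 s: ½(0 + -2)(3) = -3 cm/s
6–11 s: ½(-2 + 10)(5) = 20 cm/s
11–17 s: ½(10 + 1)(6) = 33 cm/s
Δv = 59 cm/s, so v(17) = -3 + (59) = 56 cm/s.

56 cm/s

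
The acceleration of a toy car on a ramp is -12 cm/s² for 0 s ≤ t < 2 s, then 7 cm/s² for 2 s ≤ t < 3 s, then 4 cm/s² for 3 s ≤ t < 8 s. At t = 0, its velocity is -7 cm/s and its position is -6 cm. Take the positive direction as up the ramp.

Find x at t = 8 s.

-141.5 cm

On each constant-a segment, Δv = aΔt and Δx = v₀Δt + ½aΔt²; chain segment to segment.
0–2 s: v starts -7 cm/s; Δx = -7·2 + ½·-12·2² = -38 cm; v ends -31 cm/s.
2–3 s: v starts -31 cm/s; Δx = -31·1 + ½·7·1² = -27.5 cm; v ends -24 cm/s.
3–8 s: v starts -24 cm/s; Δx = -24·5 + ½·4·5² = -70 cm; v ends -4 cm/s.
x(8) = -6 + Σ Δx = -141.5 cm.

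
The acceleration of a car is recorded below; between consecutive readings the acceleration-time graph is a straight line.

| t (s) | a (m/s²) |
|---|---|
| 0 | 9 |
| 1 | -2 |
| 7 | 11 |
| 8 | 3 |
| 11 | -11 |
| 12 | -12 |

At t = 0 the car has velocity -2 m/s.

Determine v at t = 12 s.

12 m/s

Δv equals the area under the a-t graph; then v = v₀ + Δv.
0–1 s: ½(9 + -2)(1) = 3.5 m/s
1–7 s: ½(-2 + 11)(6) = 27 m/s
7–8 s: ½(11 + 3)(1) = 7 m/s
8–11 s: ½(3 + -11)(3) = -12 m/s
11–12 s: ½(-11 + -12)(1) = -11.5 m/s
Δv = 14 m/s, so v(12) = -2 + (14) = 12 m/s.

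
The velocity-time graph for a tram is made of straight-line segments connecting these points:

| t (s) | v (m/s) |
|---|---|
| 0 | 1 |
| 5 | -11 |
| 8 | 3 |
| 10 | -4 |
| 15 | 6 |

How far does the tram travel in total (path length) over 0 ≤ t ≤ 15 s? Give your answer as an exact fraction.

Distance (not displacement) is the total path length: add the absolute areas under v-t.
0–5 s: v = 0 at t = 5/12 s; triangle areas 5/24 + 605/24 = 305/12 m
5–8 s: v = 0 at t = 103/14 s; triangle areas 363/28 + 27/28 = 195/14 m
8–10 s: v = 0 at t = 62/7 s; triangle areas 9/7 + 16/7 = 25/7 m
10–15 s: v = 0 at t = 12 s; triangle areas 4 + 9 = 13 m
Total distance = 671/12 m

671/12 m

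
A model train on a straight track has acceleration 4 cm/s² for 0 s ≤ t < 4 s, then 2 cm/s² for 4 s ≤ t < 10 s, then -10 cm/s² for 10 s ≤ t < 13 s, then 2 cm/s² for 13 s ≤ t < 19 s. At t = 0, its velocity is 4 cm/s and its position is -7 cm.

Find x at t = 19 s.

On each constant-a segment, Δv = aΔt and Δx = v₀Δt + ½aΔt²; chain segment to segment.
0–4 s: v starts 4 cm/s; Δx = 4·4 + ½·4·4² = 48 cm; v ends 20 cm/s.
4–10 s: v starts 20 cm/s; Δx = 20·6 + ½·2·6² = 156 cm; v ends 32 cm/s.
10–13 s: v starts 32 cm/s; Δx = 32·3 + ½·-10·3² = 51 cm; v ends 2 cm/s.
13–19 s: v starts 2 cm/s; Δx = 2·6 + ½·2·6² = 48 cm; v ends 14 cm/s.
x(19) = -7 + Σ Δx = 296 cm.

296 cm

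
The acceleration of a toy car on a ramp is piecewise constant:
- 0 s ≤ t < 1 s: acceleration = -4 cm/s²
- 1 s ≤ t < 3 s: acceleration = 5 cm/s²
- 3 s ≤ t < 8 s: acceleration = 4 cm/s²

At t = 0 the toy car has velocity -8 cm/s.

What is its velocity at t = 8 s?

18 cm/s

Δv equals the area under the a-t graph; then v = v₀ + Δv.
0–1 s: -4 × 1 = -4 cm/s
1–3 s: 5 × 2 = 10 cm/s
3–8 s: 4 × 5 = 20 cm/s
Δv = 26 cm/s, so v(8) = -8 + (26) = 18 cm/s.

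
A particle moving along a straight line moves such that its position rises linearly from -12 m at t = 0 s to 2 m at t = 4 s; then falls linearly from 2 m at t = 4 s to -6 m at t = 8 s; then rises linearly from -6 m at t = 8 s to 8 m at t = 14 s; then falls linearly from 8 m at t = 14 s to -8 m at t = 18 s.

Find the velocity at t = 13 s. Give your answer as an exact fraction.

7/3 m/s

Velocity is the slope of the x-t graph on 8–14 s: (8 − -6)/(14 − 8) = 7/3 m/s.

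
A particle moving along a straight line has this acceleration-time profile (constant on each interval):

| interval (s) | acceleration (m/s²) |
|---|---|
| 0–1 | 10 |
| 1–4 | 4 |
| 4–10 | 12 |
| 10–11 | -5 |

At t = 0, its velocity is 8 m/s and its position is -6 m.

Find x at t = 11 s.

On each constant-a segment, Δv = aΔt and Δx = v₀Δt + ½aΔt²; chain segment to segment.
0–1 s: v starts 8 m/s; Δx = 8·1 + ½·10·1² = 13 m; v ends 18 m/s.
1–4 s: v starts 18 m/s; Δx = 18·3 + ½·4·3² = 72 m; v ends 30 m/s.
4–10 s: v starts 30 m/s; Δx = 30·6 + ½·12·6² = 396 m; v ends 102 m/s.
10–11 s: v starts 102 m/s; Δx = 102·1 + ½·-5·1² = 99.5 m; v ends 97 m/s.
x(11) = -6 + Σ Δx = 574.5 m.

574.5 m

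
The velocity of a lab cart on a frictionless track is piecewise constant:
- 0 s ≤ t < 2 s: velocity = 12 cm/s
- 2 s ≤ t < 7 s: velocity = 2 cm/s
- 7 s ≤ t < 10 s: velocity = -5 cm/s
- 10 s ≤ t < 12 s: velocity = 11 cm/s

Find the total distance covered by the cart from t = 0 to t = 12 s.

71 cm

Distance (not displacement) is the total path length: add the absolute areas under v-t.
0–2 s: |12| × 2 = 24 cm
2–7 s: |2| × 5 = 10 cm
7–10 s: |-5| × 3 = 15 cm
10–12 s: |11| × 2 = 22 cm
Total distance = 71 cm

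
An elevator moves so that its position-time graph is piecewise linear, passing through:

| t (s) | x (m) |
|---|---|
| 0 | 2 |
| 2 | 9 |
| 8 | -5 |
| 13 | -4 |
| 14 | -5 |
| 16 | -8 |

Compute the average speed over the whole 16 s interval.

Average speed = (total path length)/(elapsed time); on a piecewise-linear x-t graph the path length is Σ|Δx|.
0–2 s: |Δx| = |9 − 2| = 7 m
2–8 s: |Δx| = |-5 − 9| = 14 m
8–13 s: |Δx| = |-4 − -5| = 1 m
13–14 s: |Δx| = |-5 − -4| = 1 m
14–16 s: |Δx| = |-8 − -5| = 3 m
Total path = 26 m; average speed = 26/16 = 1.625 m/s.

1.625 m/s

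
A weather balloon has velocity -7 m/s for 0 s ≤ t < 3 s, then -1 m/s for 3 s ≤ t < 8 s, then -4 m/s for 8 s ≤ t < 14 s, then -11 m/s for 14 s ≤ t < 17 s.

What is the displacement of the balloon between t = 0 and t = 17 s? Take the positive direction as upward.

Net displacement equals the area under the velocity-time graph (areas below the axis count negative).
0–3 s: -7 × 3 = -21 m
3–8 s: -1 × 5 = -5 m
8–14 s: -4 × 6 = -24 m
14–17 s: -11 × 3 = -33 m
Net displacement = -83 m

-83 m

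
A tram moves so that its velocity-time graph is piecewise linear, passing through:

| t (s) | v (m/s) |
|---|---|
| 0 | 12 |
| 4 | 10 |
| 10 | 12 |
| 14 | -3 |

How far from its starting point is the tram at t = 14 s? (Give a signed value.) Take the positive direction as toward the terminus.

Displacement is the signed area under the v-t curve.
0–4 s: ½(12 + 10)(4) = 44 m
4–10 s: ½(10 + 12)(6) = 66 m
10–14 s: ½(12 + -3)(4) = 18 m
Net displacement = 128 m

128 m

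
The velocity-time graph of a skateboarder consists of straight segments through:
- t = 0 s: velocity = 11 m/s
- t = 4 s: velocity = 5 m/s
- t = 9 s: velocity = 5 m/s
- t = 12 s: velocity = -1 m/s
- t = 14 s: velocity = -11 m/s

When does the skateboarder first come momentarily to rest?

v changes sign on 9–12 s (from 5 to -1); the graph is linear there, so v = 0 at t = 9 + (-5)·(12 − 9)/(-1 − 5) = 11.5 s.

t = 11.5 s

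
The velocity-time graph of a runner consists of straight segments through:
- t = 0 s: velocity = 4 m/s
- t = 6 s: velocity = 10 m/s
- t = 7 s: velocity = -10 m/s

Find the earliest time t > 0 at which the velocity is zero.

v changes sign on 6–7 s (from 10 to -10); the graph is linear there, so v = 0 at t = 6 + (-10)·(7 − 6)/(-10 − 10) = 6.5 s.

t = 6.5 s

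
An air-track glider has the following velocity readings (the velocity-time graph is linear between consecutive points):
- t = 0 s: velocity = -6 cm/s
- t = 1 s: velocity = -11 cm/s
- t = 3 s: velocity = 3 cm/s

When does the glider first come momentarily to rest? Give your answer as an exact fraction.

t = 18/7 s

v changes sign on 1–3 s (from -11 to 3); the graph is linear there, so v = 0 at t = 1 + (11)·(3 − 1)/(3 − -11) = 18/7 s.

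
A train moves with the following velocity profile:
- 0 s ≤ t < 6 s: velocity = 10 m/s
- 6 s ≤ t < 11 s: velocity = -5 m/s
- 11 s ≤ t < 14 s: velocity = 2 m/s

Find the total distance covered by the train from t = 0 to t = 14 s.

Distance (not displacement) is the total path length: add the absolute areas under v-t.
0–6 s: |10| × 6 = 60 m
6–11 s: |-5| × 5 = 25 m
11–14 s: |2| × 3 = 6 m
Total distance = 91 m

91 m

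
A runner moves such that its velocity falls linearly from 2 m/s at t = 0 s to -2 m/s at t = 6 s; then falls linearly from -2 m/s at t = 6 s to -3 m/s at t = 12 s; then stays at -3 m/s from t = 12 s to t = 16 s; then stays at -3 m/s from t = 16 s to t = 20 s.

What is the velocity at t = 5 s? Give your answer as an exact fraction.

-4/3 m/s

On 0–6 s the graph is linear from 2 to -2 m/s: v(5) = 2 + (-2 − 2)·(5 − 0)/(6 − 0) = -4/3 m/s.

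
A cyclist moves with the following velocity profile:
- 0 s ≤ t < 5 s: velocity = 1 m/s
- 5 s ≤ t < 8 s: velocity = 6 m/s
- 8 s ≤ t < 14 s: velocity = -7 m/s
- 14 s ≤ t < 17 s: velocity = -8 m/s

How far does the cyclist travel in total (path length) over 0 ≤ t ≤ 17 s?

Distance (not displacement) is the total path length: add the absolute areas under v-t.
0–5 s: |1| × 5 = 5 m
5–8 s: |6| × 3 = 18 m
8–14 s: |-7| × 6 = 42 m
14–17 s: |-8| × 3 = 24 m
Total distance = 89 m

89 m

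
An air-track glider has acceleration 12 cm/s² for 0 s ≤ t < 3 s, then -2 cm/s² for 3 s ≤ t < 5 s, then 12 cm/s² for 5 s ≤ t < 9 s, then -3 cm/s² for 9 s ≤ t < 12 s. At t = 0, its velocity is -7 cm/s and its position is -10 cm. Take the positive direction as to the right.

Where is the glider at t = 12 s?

478.5 cm

On each constant-a segment, Δv = aΔt and Δx = v₀Δt + ½aΔt²; chain segment to segment.
0–3 s: v starts -7 cm/s; Δx = -7·3 + ½·12·3² = 33 cm; v ends 29 cm/s.
3–5 s: v starts 29 cm/s; Δx = 29·2 + ½·-2·2² = 54 cm; v ends 25 cm/s.
5–9 s: v starts 25 cm/s; Δx = 25·4 + ½·12·4² = 196 cm; v ends 73 cm/s.
9–12 s: v starts 73 cm/s; Δx = 73·3 + ½·-3·3² = 205.5 cm; v ends 64 cm/s.
x(12) = -10 + Σ Δx = 478.5 cm.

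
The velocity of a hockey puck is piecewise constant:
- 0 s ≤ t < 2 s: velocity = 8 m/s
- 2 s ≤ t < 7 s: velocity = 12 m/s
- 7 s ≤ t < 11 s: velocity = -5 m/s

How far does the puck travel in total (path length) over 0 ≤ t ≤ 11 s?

96 m

Distance (not displacement) is the total path length: add the absolute areas under v-t.
0–2 s: |8| × 2 = 16 m
2–7 s: |12| × 5 = 60 m
7–11 s: |-5| × 4 = 20 m
Total distance = 96 m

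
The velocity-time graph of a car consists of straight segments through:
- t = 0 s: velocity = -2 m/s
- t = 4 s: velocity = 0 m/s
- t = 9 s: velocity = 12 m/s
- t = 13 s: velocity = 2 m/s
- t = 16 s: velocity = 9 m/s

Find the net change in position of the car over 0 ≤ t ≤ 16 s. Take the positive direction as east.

Net displacement equals the area under the velocity-time graph (areas below the axis count negative).
0–4 s: ½(-2 + 0)(4) = -4 m
4–9 s: ½(0 + 12)(5) = 30 m
9–13 s: ½(12 + 2)(4) = 28 m
13–16 s: ½(2 + 9)(3) = 16.5 m
Net displacement = 70.5 m

70.5 m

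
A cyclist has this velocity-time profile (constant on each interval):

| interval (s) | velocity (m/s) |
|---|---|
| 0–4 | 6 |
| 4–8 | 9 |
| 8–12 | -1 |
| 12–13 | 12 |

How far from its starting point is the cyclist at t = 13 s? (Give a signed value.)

68 m

Net displacement equals the area under the velocity-time graph (areas below the axis count negative).
0–4 s: 6 × 4 = 24 m
4–8 s: 9 × 4 = 36 m
8–12 s: -1 × 4 = -4 m
12–13 s: 12 × 1 = 12 m
Net displacement = 68 m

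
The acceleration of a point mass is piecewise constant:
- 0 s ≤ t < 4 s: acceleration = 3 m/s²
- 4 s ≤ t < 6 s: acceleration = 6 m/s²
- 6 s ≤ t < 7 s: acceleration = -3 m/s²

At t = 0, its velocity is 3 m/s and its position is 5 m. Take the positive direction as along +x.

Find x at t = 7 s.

On each constant-a segment, Δv = aΔt and Δx = v₀Δt + ½aΔt²; chain segment to segment.
0–4 s: v starts 3 m/s; Δx = 3·4 + ½·3·4² = 36 m; v ends 15 m/s.
4–6 s: v starts 15 m/s; Δx = 15·2 + ½·6·2² = 42 m; v ends 27 m/s.
6–7 s: v starts 27 m/s; Δx = 27·1 + ½·-3·1² = 25.5 m; v ends 24 m/s.
x(7) = 5 + Σ Δx = 108.5 m.

108.5 m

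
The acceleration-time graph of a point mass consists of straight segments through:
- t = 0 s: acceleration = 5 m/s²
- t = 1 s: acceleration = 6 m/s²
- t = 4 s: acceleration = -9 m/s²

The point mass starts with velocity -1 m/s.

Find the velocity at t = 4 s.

0 m/s

Δv equals the area under the a-t graph; then v = v₀ + Δv.
0–1 s: ½(5 + 6)(1) = 5.5 m/s
1–4 s: ½(6 + -9)(3) = -4.5 m/s
Δv = 1 m/s, so v(4) = -1 + (1) = 0 m/s.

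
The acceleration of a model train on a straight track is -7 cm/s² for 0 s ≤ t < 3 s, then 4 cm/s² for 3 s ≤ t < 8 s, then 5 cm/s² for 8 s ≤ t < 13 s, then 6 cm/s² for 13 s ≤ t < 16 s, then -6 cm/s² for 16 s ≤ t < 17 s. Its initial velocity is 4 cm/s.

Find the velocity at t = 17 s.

Δv equals the area under the a-t graph; then v = v₀ + Δv.
0–3 s: -7 × 3 = -21 cm/s
3–8 s: 4 × 5 = 20 cm/s
8–13 s: 5 × 5 = 25 cm/s
13–16 s: 6 × 3 = 18 cm/s
16–17 s: -6 × 1 = -6 cm/s
Δv = 36 cm/s, so v(17) = 4 + (36) = 40 cm/s.

40 cm/s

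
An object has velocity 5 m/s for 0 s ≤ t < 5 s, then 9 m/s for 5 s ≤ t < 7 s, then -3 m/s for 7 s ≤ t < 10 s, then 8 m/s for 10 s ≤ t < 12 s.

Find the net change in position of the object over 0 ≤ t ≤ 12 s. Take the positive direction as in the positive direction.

50 m

Displacement is the signed area under the v-t curve.
0–5 s: 5 × 5 = 25 m
5–7 s: 9 × 2 = 18 m
7–10 s: -3 × 3 = -9 m
10–12 s: 8 × 2 = 16 m
Net displacement = 50 m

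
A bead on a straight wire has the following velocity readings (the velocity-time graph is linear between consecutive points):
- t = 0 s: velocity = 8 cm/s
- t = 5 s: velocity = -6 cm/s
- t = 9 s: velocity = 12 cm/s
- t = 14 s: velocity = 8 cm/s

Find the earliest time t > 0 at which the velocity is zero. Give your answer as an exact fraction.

t = 20/7 s

v changes sign on 0–5 s (from 8 to -6); the graph is linear there, so v = 0 at t = 0 + (-8)·(5 − 0)/(-6 − 8) = 20/7 s.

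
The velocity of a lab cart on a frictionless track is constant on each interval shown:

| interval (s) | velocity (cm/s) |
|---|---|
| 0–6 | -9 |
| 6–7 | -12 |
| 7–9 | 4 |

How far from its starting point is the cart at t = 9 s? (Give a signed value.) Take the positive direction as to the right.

Displacement is the signed area under the v-t curve.
0–6 s: -9 × 6 = -54 cm
6–7 s: -12 × 1 = -12 cm
7–9 s: 4 × 2 = 8 cm
Net displacement = -58 cm

-58 cm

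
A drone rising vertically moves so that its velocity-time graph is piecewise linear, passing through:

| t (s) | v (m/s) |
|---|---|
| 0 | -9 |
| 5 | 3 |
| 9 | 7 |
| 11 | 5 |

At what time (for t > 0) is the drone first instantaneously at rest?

t = 3.75 s

v changes sign on 0–5 s (from -9 to 3); the graph is linear there, so v = 0 at t = 0 + (9)·(5 − 0)/(3 − -9) = 3.75 s.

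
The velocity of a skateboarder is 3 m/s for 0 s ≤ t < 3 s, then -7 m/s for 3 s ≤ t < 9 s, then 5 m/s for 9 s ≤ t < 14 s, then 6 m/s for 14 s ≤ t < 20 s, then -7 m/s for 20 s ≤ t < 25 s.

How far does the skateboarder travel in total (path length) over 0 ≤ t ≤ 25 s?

147 m

Total distance travelled is ∫|v| dt — sum the magnitudes of each area piece.
0–3 s: |3| × 3 = 9 m
3–9 s: |-7| × 6 = 42 m
9–14 s: |5| × 5 = 25 m
14–20 s: |6| × 6 = 36 m
20–25 s: |-7| × 5 = 35 m
Total distance = 147 m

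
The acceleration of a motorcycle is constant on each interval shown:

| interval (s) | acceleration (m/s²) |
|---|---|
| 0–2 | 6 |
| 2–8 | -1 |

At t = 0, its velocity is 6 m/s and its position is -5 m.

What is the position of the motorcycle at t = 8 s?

On each constant-a segment, Δv = aΔt and Δx = v₀Δt + ½aΔt²; chain segment to segment.
0–2 s: v starts 6 m/s; Δx = 6·2 + ½·6·2² = 24 m; v ends 18 m/s.
2–8 s: v starts 18 m/s; Δx = 18·6 + ½·-1·6² = 90 m; v ends 12 m/s.
x(8) = -5 + Σ Δx = 109 m.

109 m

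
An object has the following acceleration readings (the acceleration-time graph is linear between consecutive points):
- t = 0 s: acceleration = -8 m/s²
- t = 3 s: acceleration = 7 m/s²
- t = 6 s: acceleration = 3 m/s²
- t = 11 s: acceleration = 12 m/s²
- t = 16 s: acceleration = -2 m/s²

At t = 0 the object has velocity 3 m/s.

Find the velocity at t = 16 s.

79 m/s

Δv equals the area under the a-t graph; then v = v₀ + Δv.
0–3 s: ½(-8 + 7)(3) = -1.5 m/s
3–6 s: ½(7 + 3)(3) = 15 m/s
6–11 s: ½(3 + 12)(5) = 37.5 m/s
11–16 s: ½(12 + -2)(5) = 25 m/s
Δv = 76 m/s, so v(16) = 3 + (76) = 79 m/s.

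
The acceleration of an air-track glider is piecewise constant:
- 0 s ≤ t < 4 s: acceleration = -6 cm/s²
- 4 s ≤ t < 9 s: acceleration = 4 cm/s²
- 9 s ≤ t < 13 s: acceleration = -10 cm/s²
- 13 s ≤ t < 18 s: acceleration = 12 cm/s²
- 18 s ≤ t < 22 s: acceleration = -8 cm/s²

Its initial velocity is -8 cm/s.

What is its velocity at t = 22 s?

Δv equals the area under the a-t graph; then v = v₀ + Δv.
0–4 s: -6 × 4 = -24 cm/s
4–9 s: 4 × 5 = 20 cm/s
9–13 s: -10 × 4 = -40 cm/s
13–18 s: 12 × 5 = 60 cm/s
18–22 s: -8 × 4 = -32 cm/s
Δv = -16 cm/s, so v(22) = -8 + (-16) = -24 cm/s.

-24 cm/s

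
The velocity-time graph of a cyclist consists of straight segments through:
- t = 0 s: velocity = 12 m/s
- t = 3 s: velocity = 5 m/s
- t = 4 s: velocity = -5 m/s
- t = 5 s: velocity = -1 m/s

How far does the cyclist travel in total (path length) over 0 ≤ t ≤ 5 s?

Total distance travelled is ∫|v| dt — sum the magnitudes of each area piece.
0–3 s: |½(12 + 5)(3)| = 25.5 m
3–4 s: v = 0 at t = 3.5 s; triangle areas 1.25 + 1.25 = 2.5 m
4–5 s: |½(-5 + -1)(1)| = 3 m
Total distance = 31 m

31 m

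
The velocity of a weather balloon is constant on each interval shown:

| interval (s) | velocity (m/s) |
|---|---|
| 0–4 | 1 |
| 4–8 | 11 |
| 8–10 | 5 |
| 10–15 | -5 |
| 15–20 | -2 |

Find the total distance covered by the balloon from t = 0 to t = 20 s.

Total distance travelled is ∫|v| dt — sum the magnitudes of each area piece.
0–4 s: |1| × 4 = 4 m
4–8 s: |11| × 4 = 44 m
8–10 s: |5| × 2 = 10 m
10–15 s: |-5| × 5 = 25 m
15–20 s: |-2| × 5 = 10 m
Total distance = 93 m

93 m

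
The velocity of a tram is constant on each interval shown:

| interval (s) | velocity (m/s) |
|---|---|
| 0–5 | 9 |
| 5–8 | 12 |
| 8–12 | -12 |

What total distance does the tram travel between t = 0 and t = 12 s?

Total distance travelled is ∫|v| dt — sum the magnitudes of each area piece.
0–5 s: |9| × 5 = 45 m
5–8 s: |12| × 3 = 36 m
8–12 s: |-12| × 4 = 48 m
Total distance = 129 m

129 m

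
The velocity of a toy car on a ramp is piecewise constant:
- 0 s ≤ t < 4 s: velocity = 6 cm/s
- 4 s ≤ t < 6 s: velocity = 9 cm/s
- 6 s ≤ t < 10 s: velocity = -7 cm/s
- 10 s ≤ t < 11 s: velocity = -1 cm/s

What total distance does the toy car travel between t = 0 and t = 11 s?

Total distance travelled is ∫|v| dt — sum the magnitudes of each area piece.
0–4 s: |6| × 4 = 24 cm
4–6 s: |9| × 2 = 18 cm
6–10 s: |-7| × 4 = 28 cm
10–11 s: |-1| × 1 = 1 cm
Total distance = 71 cm

71 cm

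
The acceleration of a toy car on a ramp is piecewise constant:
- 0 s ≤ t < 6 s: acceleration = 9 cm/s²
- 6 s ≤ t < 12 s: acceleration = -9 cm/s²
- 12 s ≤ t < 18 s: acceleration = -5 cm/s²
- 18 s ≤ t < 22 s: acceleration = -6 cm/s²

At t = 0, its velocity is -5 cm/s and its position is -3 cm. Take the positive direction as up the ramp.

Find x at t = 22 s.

-47 cm

On each constant-a segment, Δv = aΔt and Δx = v₀Δt + ½aΔt²; chain segment to segment.
0–6 s: v starts -5 cm/s; Δx = -5·6 + ½·9·6² = 132 cm; v ends 49 cm/s.
6–12 s: v starts 49 cm/s; Δx = 49·6 + ½·-9·6² = 132 cm; v ends -5 cm/s.
12–18 s: v starts -5 cm/s; Δx = -5·6 + ½·-5·6² = -120 cm; v ends -35 cm/s.
18–22 s: v starts -35 cm/s; Δx = -35·4 + ½·-6·4² = -188 cm; v ends -59 cm/s.
x(22) = -3 + Σ Δx = -47 cm.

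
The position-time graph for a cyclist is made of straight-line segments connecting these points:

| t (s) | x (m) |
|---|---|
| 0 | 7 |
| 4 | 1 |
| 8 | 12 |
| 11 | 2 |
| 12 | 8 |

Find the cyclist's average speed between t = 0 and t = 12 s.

2.75 m/s

Average speed = (total path length)/(elapsed time); on a piecewise-linear x-t graph the path length is Σ|Δx|.
0–4 s: |Δx| = |1 − 7| = 6 m
4–8 s: |Δx| = |12 − 1| = 11 m
8–11 s: |Δx| = |2 − 12| = 10 m
11–12 s: |Δx| = |8 − 2| = 6 m
Total path = 33 m; average speed = 33/12 = 2.75 m/s.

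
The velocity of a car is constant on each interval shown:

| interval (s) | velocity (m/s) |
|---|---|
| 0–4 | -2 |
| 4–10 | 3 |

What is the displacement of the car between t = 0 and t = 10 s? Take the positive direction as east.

10 m

Displacement is the signed area under the v-t curve.
0–4 s: -2 × 4 = -8 m
4–10 s: 3 × 6 = 18 m
Net displacement = 10 m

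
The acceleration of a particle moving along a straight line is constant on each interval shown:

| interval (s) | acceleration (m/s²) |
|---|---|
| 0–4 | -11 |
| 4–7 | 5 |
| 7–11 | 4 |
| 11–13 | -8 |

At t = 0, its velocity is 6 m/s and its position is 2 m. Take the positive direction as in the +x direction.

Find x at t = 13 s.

On each constant-a segment, Δv = aΔt and Δx = v₀Δt + ½aΔt²; chain segment to segment.
0–4 s: v starts 6 m/s; Δx = 6·4 + ½·-11·4² = -64 m; v ends -38 m/s.
4–7 s: v starts -38 m/s; Δx = -38·3 + ½·5·3² = -91.5 m; v ends -23 m/s.
7–11 s: v starts -23 m/s; Δx = -23·4 + ½·4·4² = -60 m; v ends -7 m/s.
11–13 s: v starts -7 m/s; Δx = -7·2 + ½·-8·2² = -30 m; v ends -23 m/s.
x(13) = 2 + Σ Δx = -243.5 m.

-243.5 m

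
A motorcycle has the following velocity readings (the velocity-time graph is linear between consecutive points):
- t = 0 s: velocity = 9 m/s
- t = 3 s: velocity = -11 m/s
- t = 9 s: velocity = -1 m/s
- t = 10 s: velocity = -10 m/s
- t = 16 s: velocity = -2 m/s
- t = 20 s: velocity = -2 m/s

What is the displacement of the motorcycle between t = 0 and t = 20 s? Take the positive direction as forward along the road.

-88.5 m

Displacement is the signed area under the v-t curve.
0–3 s: ½(9 + -11)(3) = -3 m
3–9 s: ½(-11 + -1)(6) = -36 m
9–10 s: ½(-1 + -10)(1) = -5.5 m
10–16 s: ½(-10 + -2)(6) = -36 m
16–20 s: -2 × 4 = -8 m
Net displacement = -88.5 m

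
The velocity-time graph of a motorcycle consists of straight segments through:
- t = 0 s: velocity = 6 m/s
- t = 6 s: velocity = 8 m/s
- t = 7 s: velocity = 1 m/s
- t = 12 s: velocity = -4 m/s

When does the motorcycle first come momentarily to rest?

t = 8 s

v changes sign on 7–12 s (from 1 to -4); the graph is linear there, so v = 0 at t = 7 + (-1)·(12 − 7)/(-4 − 1) = 8 s.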